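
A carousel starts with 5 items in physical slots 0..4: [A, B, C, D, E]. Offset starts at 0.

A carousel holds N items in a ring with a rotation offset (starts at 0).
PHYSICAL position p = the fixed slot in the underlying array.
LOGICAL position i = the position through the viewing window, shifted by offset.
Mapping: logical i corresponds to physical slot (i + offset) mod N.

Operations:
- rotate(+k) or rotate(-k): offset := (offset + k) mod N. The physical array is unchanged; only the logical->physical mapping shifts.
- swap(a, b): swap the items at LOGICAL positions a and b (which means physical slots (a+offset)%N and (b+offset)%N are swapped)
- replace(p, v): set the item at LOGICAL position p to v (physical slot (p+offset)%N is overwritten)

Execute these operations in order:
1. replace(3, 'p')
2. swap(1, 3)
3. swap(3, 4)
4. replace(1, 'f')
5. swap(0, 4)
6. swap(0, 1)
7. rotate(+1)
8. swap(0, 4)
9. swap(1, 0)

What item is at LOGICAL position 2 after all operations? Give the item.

Answer: E

Derivation:
After op 1 (replace(3, 'p')): offset=0, physical=[A,B,C,p,E], logical=[A,B,C,p,E]
After op 2 (swap(1, 3)): offset=0, physical=[A,p,C,B,E], logical=[A,p,C,B,E]
After op 3 (swap(3, 4)): offset=0, physical=[A,p,C,E,B], logical=[A,p,C,E,B]
After op 4 (replace(1, 'f')): offset=0, physical=[A,f,C,E,B], logical=[A,f,C,E,B]
After op 5 (swap(0, 4)): offset=0, physical=[B,f,C,E,A], logical=[B,f,C,E,A]
After op 6 (swap(0, 1)): offset=0, physical=[f,B,C,E,A], logical=[f,B,C,E,A]
After op 7 (rotate(+1)): offset=1, physical=[f,B,C,E,A], logical=[B,C,E,A,f]
After op 8 (swap(0, 4)): offset=1, physical=[B,f,C,E,A], logical=[f,C,E,A,B]
After op 9 (swap(1, 0)): offset=1, physical=[B,C,f,E,A], logical=[C,f,E,A,B]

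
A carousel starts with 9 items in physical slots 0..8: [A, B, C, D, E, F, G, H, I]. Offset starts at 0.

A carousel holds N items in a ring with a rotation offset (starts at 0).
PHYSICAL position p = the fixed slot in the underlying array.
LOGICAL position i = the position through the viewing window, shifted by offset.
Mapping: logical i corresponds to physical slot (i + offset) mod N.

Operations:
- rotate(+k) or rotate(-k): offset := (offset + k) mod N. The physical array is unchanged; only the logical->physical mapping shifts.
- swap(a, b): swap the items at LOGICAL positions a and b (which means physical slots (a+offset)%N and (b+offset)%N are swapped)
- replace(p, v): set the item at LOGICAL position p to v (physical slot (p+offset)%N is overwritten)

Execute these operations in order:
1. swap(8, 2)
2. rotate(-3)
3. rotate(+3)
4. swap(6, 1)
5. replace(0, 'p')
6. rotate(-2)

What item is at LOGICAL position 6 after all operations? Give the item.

After op 1 (swap(8, 2)): offset=0, physical=[A,B,I,D,E,F,G,H,C], logical=[A,B,I,D,E,F,G,H,C]
After op 2 (rotate(-3)): offset=6, physical=[A,B,I,D,E,F,G,H,C], logical=[G,H,C,A,B,I,D,E,F]
After op 3 (rotate(+3)): offset=0, physical=[A,B,I,D,E,F,G,H,C], logical=[A,B,I,D,E,F,G,H,C]
After op 4 (swap(6, 1)): offset=0, physical=[A,G,I,D,E,F,B,H,C], logical=[A,G,I,D,E,F,B,H,C]
After op 5 (replace(0, 'p')): offset=0, physical=[p,G,I,D,E,F,B,H,C], logical=[p,G,I,D,E,F,B,H,C]
After op 6 (rotate(-2)): offset=7, physical=[p,G,I,D,E,F,B,H,C], logical=[H,C,p,G,I,D,E,F,B]

Answer: E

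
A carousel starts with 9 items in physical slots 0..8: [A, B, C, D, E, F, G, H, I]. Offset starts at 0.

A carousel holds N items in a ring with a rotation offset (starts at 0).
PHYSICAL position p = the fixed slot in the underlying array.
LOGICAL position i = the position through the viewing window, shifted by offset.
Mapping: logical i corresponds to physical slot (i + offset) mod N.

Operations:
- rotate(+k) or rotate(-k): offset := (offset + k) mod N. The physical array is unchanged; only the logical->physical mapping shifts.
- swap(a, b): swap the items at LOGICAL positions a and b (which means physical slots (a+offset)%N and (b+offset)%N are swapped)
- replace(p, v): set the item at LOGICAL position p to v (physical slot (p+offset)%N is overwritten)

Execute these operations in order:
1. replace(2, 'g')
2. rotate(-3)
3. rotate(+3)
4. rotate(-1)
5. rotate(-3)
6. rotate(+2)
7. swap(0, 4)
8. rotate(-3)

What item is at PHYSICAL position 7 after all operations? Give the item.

Answer: g

Derivation:
After op 1 (replace(2, 'g')): offset=0, physical=[A,B,g,D,E,F,G,H,I], logical=[A,B,g,D,E,F,G,H,I]
After op 2 (rotate(-3)): offset=6, physical=[A,B,g,D,E,F,G,H,I], logical=[G,H,I,A,B,g,D,E,F]
After op 3 (rotate(+3)): offset=0, physical=[A,B,g,D,E,F,G,H,I], logical=[A,B,g,D,E,F,G,H,I]
After op 4 (rotate(-1)): offset=8, physical=[A,B,g,D,E,F,G,H,I], logical=[I,A,B,g,D,E,F,G,H]
After op 5 (rotate(-3)): offset=5, physical=[A,B,g,D,E,F,G,H,I], logical=[F,G,H,I,A,B,g,D,E]
After op 6 (rotate(+2)): offset=7, physical=[A,B,g,D,E,F,G,H,I], logical=[H,I,A,B,g,D,E,F,G]
After op 7 (swap(0, 4)): offset=7, physical=[A,B,H,D,E,F,G,g,I], logical=[g,I,A,B,H,D,E,F,G]
After op 8 (rotate(-3)): offset=4, physical=[A,B,H,D,E,F,G,g,I], logical=[E,F,G,g,I,A,B,H,D]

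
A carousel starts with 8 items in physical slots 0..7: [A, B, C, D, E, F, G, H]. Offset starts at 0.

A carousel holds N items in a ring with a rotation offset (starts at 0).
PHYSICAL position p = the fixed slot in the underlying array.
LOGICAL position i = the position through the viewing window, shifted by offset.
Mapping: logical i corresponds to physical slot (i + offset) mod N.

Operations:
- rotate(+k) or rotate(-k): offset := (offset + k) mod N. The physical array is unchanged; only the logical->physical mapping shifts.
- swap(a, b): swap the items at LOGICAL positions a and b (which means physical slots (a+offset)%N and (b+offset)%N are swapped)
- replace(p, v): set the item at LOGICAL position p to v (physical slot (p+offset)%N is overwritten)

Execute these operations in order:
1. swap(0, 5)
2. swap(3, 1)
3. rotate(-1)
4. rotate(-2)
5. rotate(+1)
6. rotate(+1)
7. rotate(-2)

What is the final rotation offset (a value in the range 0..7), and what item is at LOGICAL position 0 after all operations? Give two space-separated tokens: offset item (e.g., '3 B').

After op 1 (swap(0, 5)): offset=0, physical=[F,B,C,D,E,A,G,H], logical=[F,B,C,D,E,A,G,H]
After op 2 (swap(3, 1)): offset=0, physical=[F,D,C,B,E,A,G,H], logical=[F,D,C,B,E,A,G,H]
After op 3 (rotate(-1)): offset=7, physical=[F,D,C,B,E,A,G,H], logical=[H,F,D,C,B,E,A,G]
After op 4 (rotate(-2)): offset=5, physical=[F,D,C,B,E,A,G,H], logical=[A,G,H,F,D,C,B,E]
After op 5 (rotate(+1)): offset=6, physical=[F,D,C,B,E,A,G,H], logical=[G,H,F,D,C,B,E,A]
After op 6 (rotate(+1)): offset=7, physical=[F,D,C,B,E,A,G,H], logical=[H,F,D,C,B,E,A,G]
After op 7 (rotate(-2)): offset=5, physical=[F,D,C,B,E,A,G,H], logical=[A,G,H,F,D,C,B,E]

Answer: 5 A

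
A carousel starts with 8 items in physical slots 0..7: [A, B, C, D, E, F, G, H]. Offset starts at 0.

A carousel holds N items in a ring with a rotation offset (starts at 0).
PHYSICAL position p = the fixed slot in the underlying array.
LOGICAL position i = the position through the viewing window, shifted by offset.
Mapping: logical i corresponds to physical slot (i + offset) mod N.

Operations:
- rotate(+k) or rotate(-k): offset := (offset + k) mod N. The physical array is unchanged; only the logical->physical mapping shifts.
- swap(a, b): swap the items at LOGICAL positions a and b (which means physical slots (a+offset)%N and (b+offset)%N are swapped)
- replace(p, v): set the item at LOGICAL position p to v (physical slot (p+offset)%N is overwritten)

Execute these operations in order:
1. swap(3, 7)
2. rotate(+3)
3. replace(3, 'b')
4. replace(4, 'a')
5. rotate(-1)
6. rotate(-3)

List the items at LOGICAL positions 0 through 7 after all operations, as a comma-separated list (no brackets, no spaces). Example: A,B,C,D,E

After op 1 (swap(3, 7)): offset=0, physical=[A,B,C,H,E,F,G,D], logical=[A,B,C,H,E,F,G,D]
After op 2 (rotate(+3)): offset=3, physical=[A,B,C,H,E,F,G,D], logical=[H,E,F,G,D,A,B,C]
After op 3 (replace(3, 'b')): offset=3, physical=[A,B,C,H,E,F,b,D], logical=[H,E,F,b,D,A,B,C]
After op 4 (replace(4, 'a')): offset=3, physical=[A,B,C,H,E,F,b,a], logical=[H,E,F,b,a,A,B,C]
After op 5 (rotate(-1)): offset=2, physical=[A,B,C,H,E,F,b,a], logical=[C,H,E,F,b,a,A,B]
After op 6 (rotate(-3)): offset=7, physical=[A,B,C,H,E,F,b,a], logical=[a,A,B,C,H,E,F,b]

Answer: a,A,B,C,H,E,F,b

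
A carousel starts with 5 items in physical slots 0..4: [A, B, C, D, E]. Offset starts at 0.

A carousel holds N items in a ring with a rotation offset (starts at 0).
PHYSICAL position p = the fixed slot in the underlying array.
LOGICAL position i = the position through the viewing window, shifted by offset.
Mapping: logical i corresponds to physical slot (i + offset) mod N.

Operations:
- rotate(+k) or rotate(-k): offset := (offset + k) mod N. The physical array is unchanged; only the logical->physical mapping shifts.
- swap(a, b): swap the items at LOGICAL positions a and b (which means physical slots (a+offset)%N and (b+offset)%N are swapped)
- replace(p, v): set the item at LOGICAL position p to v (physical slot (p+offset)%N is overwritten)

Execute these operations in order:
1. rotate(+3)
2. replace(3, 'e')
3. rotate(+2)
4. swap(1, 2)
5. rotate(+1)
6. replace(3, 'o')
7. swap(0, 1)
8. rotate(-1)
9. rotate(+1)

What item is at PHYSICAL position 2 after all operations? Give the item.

Answer: C

Derivation:
After op 1 (rotate(+3)): offset=3, physical=[A,B,C,D,E], logical=[D,E,A,B,C]
After op 2 (replace(3, 'e')): offset=3, physical=[A,e,C,D,E], logical=[D,E,A,e,C]
After op 3 (rotate(+2)): offset=0, physical=[A,e,C,D,E], logical=[A,e,C,D,E]
After op 4 (swap(1, 2)): offset=0, physical=[A,C,e,D,E], logical=[A,C,e,D,E]
After op 5 (rotate(+1)): offset=1, physical=[A,C,e,D,E], logical=[C,e,D,E,A]
After op 6 (replace(3, 'o')): offset=1, physical=[A,C,e,D,o], logical=[C,e,D,o,A]
After op 7 (swap(0, 1)): offset=1, physical=[A,e,C,D,o], logical=[e,C,D,o,A]
After op 8 (rotate(-1)): offset=0, physical=[A,e,C,D,o], logical=[A,e,C,D,o]
After op 9 (rotate(+1)): offset=1, physical=[A,e,C,D,o], logical=[e,C,D,o,A]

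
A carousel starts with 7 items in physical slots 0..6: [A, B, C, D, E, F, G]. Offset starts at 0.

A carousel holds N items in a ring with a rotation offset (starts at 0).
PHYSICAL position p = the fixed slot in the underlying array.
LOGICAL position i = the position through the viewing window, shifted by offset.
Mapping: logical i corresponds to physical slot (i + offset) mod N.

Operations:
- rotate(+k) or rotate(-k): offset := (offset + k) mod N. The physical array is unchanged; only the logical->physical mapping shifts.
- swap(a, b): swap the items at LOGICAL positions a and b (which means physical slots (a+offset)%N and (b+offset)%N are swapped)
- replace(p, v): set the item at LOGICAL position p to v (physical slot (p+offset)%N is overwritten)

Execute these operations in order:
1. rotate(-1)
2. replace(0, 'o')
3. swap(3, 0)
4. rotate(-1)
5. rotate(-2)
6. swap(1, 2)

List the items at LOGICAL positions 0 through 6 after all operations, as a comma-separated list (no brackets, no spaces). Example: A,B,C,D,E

Answer: D,F,E,C,A,B,o

Derivation:
After op 1 (rotate(-1)): offset=6, physical=[A,B,C,D,E,F,G], logical=[G,A,B,C,D,E,F]
After op 2 (replace(0, 'o')): offset=6, physical=[A,B,C,D,E,F,o], logical=[o,A,B,C,D,E,F]
After op 3 (swap(3, 0)): offset=6, physical=[A,B,o,D,E,F,C], logical=[C,A,B,o,D,E,F]
After op 4 (rotate(-1)): offset=5, physical=[A,B,o,D,E,F,C], logical=[F,C,A,B,o,D,E]
After op 5 (rotate(-2)): offset=3, physical=[A,B,o,D,E,F,C], logical=[D,E,F,C,A,B,o]
After op 6 (swap(1, 2)): offset=3, physical=[A,B,o,D,F,E,C], logical=[D,F,E,C,A,B,o]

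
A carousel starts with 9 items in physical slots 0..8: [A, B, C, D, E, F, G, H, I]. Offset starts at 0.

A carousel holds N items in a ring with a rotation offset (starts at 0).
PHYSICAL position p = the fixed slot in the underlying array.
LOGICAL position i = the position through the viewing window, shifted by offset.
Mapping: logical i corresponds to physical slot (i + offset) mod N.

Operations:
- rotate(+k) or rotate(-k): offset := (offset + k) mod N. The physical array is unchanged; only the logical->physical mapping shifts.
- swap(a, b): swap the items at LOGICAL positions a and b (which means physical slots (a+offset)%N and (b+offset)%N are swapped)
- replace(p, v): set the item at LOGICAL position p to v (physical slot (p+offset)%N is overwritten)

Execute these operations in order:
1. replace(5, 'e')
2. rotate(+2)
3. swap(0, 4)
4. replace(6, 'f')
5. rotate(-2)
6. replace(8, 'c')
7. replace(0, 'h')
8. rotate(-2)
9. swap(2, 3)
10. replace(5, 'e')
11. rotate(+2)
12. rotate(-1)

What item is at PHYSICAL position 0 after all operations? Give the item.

After op 1 (replace(5, 'e')): offset=0, physical=[A,B,C,D,E,e,G,H,I], logical=[A,B,C,D,E,e,G,H,I]
After op 2 (rotate(+2)): offset=2, physical=[A,B,C,D,E,e,G,H,I], logical=[C,D,E,e,G,H,I,A,B]
After op 3 (swap(0, 4)): offset=2, physical=[A,B,G,D,E,e,C,H,I], logical=[G,D,E,e,C,H,I,A,B]
After op 4 (replace(6, 'f')): offset=2, physical=[A,B,G,D,E,e,C,H,f], logical=[G,D,E,e,C,H,f,A,B]
After op 5 (rotate(-2)): offset=0, physical=[A,B,G,D,E,e,C,H,f], logical=[A,B,G,D,E,e,C,H,f]
After op 6 (replace(8, 'c')): offset=0, physical=[A,B,G,D,E,e,C,H,c], logical=[A,B,G,D,E,e,C,H,c]
After op 7 (replace(0, 'h')): offset=0, physical=[h,B,G,D,E,e,C,H,c], logical=[h,B,G,D,E,e,C,H,c]
After op 8 (rotate(-2)): offset=7, physical=[h,B,G,D,E,e,C,H,c], logical=[H,c,h,B,G,D,E,e,C]
After op 9 (swap(2, 3)): offset=7, physical=[B,h,G,D,E,e,C,H,c], logical=[H,c,B,h,G,D,E,e,C]
After op 10 (replace(5, 'e')): offset=7, physical=[B,h,G,e,E,e,C,H,c], logical=[H,c,B,h,G,e,E,e,C]
After op 11 (rotate(+2)): offset=0, physical=[B,h,G,e,E,e,C,H,c], logical=[B,h,G,e,E,e,C,H,c]
After op 12 (rotate(-1)): offset=8, physical=[B,h,G,e,E,e,C,H,c], logical=[c,B,h,G,e,E,e,C,H]

Answer: B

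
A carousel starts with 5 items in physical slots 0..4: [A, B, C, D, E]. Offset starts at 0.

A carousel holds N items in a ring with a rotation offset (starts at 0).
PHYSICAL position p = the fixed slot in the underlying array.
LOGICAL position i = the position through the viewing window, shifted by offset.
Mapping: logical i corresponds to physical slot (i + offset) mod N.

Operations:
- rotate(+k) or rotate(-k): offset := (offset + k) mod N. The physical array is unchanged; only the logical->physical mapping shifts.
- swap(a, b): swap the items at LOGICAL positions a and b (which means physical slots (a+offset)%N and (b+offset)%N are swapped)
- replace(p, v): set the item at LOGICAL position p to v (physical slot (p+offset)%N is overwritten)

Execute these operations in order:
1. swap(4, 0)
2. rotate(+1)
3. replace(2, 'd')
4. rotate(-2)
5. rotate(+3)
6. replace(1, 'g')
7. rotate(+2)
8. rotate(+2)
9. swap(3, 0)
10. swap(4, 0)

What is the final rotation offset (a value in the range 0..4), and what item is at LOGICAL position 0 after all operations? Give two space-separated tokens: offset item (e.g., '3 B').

Answer: 1 E

Derivation:
After op 1 (swap(4, 0)): offset=0, physical=[E,B,C,D,A], logical=[E,B,C,D,A]
After op 2 (rotate(+1)): offset=1, physical=[E,B,C,D,A], logical=[B,C,D,A,E]
After op 3 (replace(2, 'd')): offset=1, physical=[E,B,C,d,A], logical=[B,C,d,A,E]
After op 4 (rotate(-2)): offset=4, physical=[E,B,C,d,A], logical=[A,E,B,C,d]
After op 5 (rotate(+3)): offset=2, physical=[E,B,C,d,A], logical=[C,d,A,E,B]
After op 6 (replace(1, 'g')): offset=2, physical=[E,B,C,g,A], logical=[C,g,A,E,B]
After op 7 (rotate(+2)): offset=4, physical=[E,B,C,g,A], logical=[A,E,B,C,g]
After op 8 (rotate(+2)): offset=1, physical=[E,B,C,g,A], logical=[B,C,g,A,E]
After op 9 (swap(3, 0)): offset=1, physical=[E,A,C,g,B], logical=[A,C,g,B,E]
After op 10 (swap(4, 0)): offset=1, physical=[A,E,C,g,B], logical=[E,C,g,B,A]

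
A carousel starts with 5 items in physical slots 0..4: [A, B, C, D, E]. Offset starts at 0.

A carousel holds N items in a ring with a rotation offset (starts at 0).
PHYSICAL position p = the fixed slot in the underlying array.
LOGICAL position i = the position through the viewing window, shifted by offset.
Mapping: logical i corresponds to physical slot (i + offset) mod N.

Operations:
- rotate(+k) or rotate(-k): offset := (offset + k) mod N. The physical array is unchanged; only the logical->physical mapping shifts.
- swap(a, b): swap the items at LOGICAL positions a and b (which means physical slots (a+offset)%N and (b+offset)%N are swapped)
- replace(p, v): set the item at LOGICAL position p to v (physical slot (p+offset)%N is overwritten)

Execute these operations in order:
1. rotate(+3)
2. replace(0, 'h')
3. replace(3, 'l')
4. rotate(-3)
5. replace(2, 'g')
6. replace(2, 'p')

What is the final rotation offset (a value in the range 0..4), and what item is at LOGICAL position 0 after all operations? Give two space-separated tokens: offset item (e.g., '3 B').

Answer: 0 A

Derivation:
After op 1 (rotate(+3)): offset=3, physical=[A,B,C,D,E], logical=[D,E,A,B,C]
After op 2 (replace(0, 'h')): offset=3, physical=[A,B,C,h,E], logical=[h,E,A,B,C]
After op 3 (replace(3, 'l')): offset=3, physical=[A,l,C,h,E], logical=[h,E,A,l,C]
After op 4 (rotate(-3)): offset=0, physical=[A,l,C,h,E], logical=[A,l,C,h,E]
After op 5 (replace(2, 'g')): offset=0, physical=[A,l,g,h,E], logical=[A,l,g,h,E]
After op 6 (replace(2, 'p')): offset=0, physical=[A,l,p,h,E], logical=[A,l,p,h,E]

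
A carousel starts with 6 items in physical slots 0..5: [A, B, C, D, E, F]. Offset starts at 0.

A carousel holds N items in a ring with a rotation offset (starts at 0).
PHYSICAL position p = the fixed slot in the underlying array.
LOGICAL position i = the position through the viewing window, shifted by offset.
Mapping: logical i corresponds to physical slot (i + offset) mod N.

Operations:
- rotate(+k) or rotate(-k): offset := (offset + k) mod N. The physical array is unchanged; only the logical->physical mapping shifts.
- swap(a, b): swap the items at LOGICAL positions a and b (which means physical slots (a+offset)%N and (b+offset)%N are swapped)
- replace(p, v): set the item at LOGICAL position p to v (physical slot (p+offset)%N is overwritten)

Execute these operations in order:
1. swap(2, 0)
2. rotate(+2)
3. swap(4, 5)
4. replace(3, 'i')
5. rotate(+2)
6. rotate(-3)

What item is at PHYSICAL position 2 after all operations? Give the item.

After op 1 (swap(2, 0)): offset=0, physical=[C,B,A,D,E,F], logical=[C,B,A,D,E,F]
After op 2 (rotate(+2)): offset=2, physical=[C,B,A,D,E,F], logical=[A,D,E,F,C,B]
After op 3 (swap(4, 5)): offset=2, physical=[B,C,A,D,E,F], logical=[A,D,E,F,B,C]
After op 4 (replace(3, 'i')): offset=2, physical=[B,C,A,D,E,i], logical=[A,D,E,i,B,C]
After op 5 (rotate(+2)): offset=4, physical=[B,C,A,D,E,i], logical=[E,i,B,C,A,D]
After op 6 (rotate(-3)): offset=1, physical=[B,C,A,D,E,i], logical=[C,A,D,E,i,B]

Answer: A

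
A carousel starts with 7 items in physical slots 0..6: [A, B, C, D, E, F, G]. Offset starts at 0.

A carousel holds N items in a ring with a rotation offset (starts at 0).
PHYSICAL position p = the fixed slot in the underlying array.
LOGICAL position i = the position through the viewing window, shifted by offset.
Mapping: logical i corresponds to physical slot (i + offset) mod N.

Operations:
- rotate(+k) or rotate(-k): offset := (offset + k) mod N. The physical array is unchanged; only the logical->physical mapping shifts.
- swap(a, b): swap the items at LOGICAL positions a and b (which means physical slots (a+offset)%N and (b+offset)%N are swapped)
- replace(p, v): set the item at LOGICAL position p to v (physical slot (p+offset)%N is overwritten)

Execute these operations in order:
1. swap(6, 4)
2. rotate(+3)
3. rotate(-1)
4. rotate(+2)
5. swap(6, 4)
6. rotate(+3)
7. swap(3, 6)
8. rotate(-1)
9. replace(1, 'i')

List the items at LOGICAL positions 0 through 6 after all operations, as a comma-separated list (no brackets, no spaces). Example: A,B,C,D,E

After op 1 (swap(6, 4)): offset=0, physical=[A,B,C,D,G,F,E], logical=[A,B,C,D,G,F,E]
After op 2 (rotate(+3)): offset=3, physical=[A,B,C,D,G,F,E], logical=[D,G,F,E,A,B,C]
After op 3 (rotate(-1)): offset=2, physical=[A,B,C,D,G,F,E], logical=[C,D,G,F,E,A,B]
After op 4 (rotate(+2)): offset=4, physical=[A,B,C,D,G,F,E], logical=[G,F,E,A,B,C,D]
After op 5 (swap(6, 4)): offset=4, physical=[A,D,C,B,G,F,E], logical=[G,F,E,A,D,C,B]
After op 6 (rotate(+3)): offset=0, physical=[A,D,C,B,G,F,E], logical=[A,D,C,B,G,F,E]
After op 7 (swap(3, 6)): offset=0, physical=[A,D,C,E,G,F,B], logical=[A,D,C,E,G,F,B]
After op 8 (rotate(-1)): offset=6, physical=[A,D,C,E,G,F,B], logical=[B,A,D,C,E,G,F]
After op 9 (replace(1, 'i')): offset=6, physical=[i,D,C,E,G,F,B], logical=[B,i,D,C,E,G,F]

Answer: B,i,D,C,E,G,F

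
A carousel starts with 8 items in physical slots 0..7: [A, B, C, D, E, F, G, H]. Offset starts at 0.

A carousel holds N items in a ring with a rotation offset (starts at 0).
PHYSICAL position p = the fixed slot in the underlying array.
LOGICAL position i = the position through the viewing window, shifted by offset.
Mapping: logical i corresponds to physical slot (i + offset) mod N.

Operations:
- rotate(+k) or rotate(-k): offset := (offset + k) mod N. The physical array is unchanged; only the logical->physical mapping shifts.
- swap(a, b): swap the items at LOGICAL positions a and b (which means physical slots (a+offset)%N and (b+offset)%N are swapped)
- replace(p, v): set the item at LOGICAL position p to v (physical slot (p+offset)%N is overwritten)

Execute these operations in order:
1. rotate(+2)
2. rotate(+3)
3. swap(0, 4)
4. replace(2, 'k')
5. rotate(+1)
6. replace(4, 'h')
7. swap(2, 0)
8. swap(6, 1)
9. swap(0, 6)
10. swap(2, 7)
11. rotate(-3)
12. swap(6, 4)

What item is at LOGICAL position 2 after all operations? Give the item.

After op 1 (rotate(+2)): offset=2, physical=[A,B,C,D,E,F,G,H], logical=[C,D,E,F,G,H,A,B]
After op 2 (rotate(+3)): offset=5, physical=[A,B,C,D,E,F,G,H], logical=[F,G,H,A,B,C,D,E]
After op 3 (swap(0, 4)): offset=5, physical=[A,F,C,D,E,B,G,H], logical=[B,G,H,A,F,C,D,E]
After op 4 (replace(2, 'k')): offset=5, physical=[A,F,C,D,E,B,G,k], logical=[B,G,k,A,F,C,D,E]
After op 5 (rotate(+1)): offset=6, physical=[A,F,C,D,E,B,G,k], logical=[G,k,A,F,C,D,E,B]
After op 6 (replace(4, 'h')): offset=6, physical=[A,F,h,D,E,B,G,k], logical=[G,k,A,F,h,D,E,B]
After op 7 (swap(2, 0)): offset=6, physical=[G,F,h,D,E,B,A,k], logical=[A,k,G,F,h,D,E,B]
After op 8 (swap(6, 1)): offset=6, physical=[G,F,h,D,k,B,A,E], logical=[A,E,G,F,h,D,k,B]
After op 9 (swap(0, 6)): offset=6, physical=[G,F,h,D,A,B,k,E], logical=[k,E,G,F,h,D,A,B]
After op 10 (swap(2, 7)): offset=6, physical=[B,F,h,D,A,G,k,E], logical=[k,E,B,F,h,D,A,G]
After op 11 (rotate(-3)): offset=3, physical=[B,F,h,D,A,G,k,E], logical=[D,A,G,k,E,B,F,h]
After op 12 (swap(6, 4)): offset=3, physical=[B,E,h,D,A,G,k,F], logical=[D,A,G,k,F,B,E,h]

Answer: G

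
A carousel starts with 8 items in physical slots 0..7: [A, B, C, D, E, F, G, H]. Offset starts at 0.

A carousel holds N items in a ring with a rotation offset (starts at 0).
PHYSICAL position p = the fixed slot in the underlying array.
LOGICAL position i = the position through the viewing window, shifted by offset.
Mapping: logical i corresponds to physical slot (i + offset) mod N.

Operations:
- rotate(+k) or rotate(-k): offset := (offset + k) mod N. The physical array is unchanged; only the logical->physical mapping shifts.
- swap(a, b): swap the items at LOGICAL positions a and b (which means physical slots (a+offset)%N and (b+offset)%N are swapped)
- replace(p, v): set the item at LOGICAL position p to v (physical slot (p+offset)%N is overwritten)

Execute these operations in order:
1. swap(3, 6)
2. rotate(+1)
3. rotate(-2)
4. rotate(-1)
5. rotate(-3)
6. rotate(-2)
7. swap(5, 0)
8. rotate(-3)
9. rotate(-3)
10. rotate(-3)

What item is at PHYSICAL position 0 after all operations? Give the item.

Answer: A

Derivation:
After op 1 (swap(3, 6)): offset=0, physical=[A,B,C,G,E,F,D,H], logical=[A,B,C,G,E,F,D,H]
After op 2 (rotate(+1)): offset=1, physical=[A,B,C,G,E,F,D,H], logical=[B,C,G,E,F,D,H,A]
After op 3 (rotate(-2)): offset=7, physical=[A,B,C,G,E,F,D,H], logical=[H,A,B,C,G,E,F,D]
After op 4 (rotate(-1)): offset=6, physical=[A,B,C,G,E,F,D,H], logical=[D,H,A,B,C,G,E,F]
After op 5 (rotate(-3)): offset=3, physical=[A,B,C,G,E,F,D,H], logical=[G,E,F,D,H,A,B,C]
After op 6 (rotate(-2)): offset=1, physical=[A,B,C,G,E,F,D,H], logical=[B,C,G,E,F,D,H,A]
After op 7 (swap(5, 0)): offset=1, physical=[A,D,C,G,E,F,B,H], logical=[D,C,G,E,F,B,H,A]
After op 8 (rotate(-3)): offset=6, physical=[A,D,C,G,E,F,B,H], logical=[B,H,A,D,C,G,E,F]
After op 9 (rotate(-3)): offset=3, physical=[A,D,C,G,E,F,B,H], logical=[G,E,F,B,H,A,D,C]
After op 10 (rotate(-3)): offset=0, physical=[A,D,C,G,E,F,B,H], logical=[A,D,C,G,E,F,B,H]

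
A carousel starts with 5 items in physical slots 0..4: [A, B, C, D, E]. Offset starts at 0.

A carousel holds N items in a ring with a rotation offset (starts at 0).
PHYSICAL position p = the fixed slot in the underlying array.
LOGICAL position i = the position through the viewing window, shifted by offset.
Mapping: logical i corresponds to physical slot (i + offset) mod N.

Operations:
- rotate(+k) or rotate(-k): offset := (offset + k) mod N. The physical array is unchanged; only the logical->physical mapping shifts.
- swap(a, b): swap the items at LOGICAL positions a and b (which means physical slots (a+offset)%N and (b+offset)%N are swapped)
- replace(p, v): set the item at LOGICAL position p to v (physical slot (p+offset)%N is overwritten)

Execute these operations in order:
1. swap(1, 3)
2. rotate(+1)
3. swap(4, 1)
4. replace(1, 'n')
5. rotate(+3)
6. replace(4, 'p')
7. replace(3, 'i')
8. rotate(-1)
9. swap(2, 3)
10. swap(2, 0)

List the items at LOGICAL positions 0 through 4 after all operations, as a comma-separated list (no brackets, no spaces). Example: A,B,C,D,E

After op 1 (swap(1, 3)): offset=0, physical=[A,D,C,B,E], logical=[A,D,C,B,E]
After op 2 (rotate(+1)): offset=1, physical=[A,D,C,B,E], logical=[D,C,B,E,A]
After op 3 (swap(4, 1)): offset=1, physical=[C,D,A,B,E], logical=[D,A,B,E,C]
After op 4 (replace(1, 'n')): offset=1, physical=[C,D,n,B,E], logical=[D,n,B,E,C]
After op 5 (rotate(+3)): offset=4, physical=[C,D,n,B,E], logical=[E,C,D,n,B]
After op 6 (replace(4, 'p')): offset=4, physical=[C,D,n,p,E], logical=[E,C,D,n,p]
After op 7 (replace(3, 'i')): offset=4, physical=[C,D,i,p,E], logical=[E,C,D,i,p]
After op 8 (rotate(-1)): offset=3, physical=[C,D,i,p,E], logical=[p,E,C,D,i]
After op 9 (swap(2, 3)): offset=3, physical=[D,C,i,p,E], logical=[p,E,D,C,i]
After op 10 (swap(2, 0)): offset=3, physical=[p,C,i,D,E], logical=[D,E,p,C,i]

Answer: D,E,p,C,i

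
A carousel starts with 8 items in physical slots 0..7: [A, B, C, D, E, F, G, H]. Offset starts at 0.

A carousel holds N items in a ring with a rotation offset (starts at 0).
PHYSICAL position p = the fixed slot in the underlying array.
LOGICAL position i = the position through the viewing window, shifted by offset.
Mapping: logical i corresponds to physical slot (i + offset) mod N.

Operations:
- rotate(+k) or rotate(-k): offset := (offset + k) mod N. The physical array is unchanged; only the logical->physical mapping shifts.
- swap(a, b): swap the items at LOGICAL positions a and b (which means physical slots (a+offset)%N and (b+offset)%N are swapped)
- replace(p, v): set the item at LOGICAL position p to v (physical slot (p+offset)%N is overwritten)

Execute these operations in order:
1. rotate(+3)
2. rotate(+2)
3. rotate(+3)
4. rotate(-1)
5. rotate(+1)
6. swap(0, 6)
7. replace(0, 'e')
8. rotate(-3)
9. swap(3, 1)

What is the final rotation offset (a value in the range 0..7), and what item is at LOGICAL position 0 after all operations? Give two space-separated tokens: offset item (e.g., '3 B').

After op 1 (rotate(+3)): offset=3, physical=[A,B,C,D,E,F,G,H], logical=[D,E,F,G,H,A,B,C]
After op 2 (rotate(+2)): offset=5, physical=[A,B,C,D,E,F,G,H], logical=[F,G,H,A,B,C,D,E]
After op 3 (rotate(+3)): offset=0, physical=[A,B,C,D,E,F,G,H], logical=[A,B,C,D,E,F,G,H]
After op 4 (rotate(-1)): offset=7, physical=[A,B,C,D,E,F,G,H], logical=[H,A,B,C,D,E,F,G]
After op 5 (rotate(+1)): offset=0, physical=[A,B,C,D,E,F,G,H], logical=[A,B,C,D,E,F,G,H]
After op 6 (swap(0, 6)): offset=0, physical=[G,B,C,D,E,F,A,H], logical=[G,B,C,D,E,F,A,H]
After op 7 (replace(0, 'e')): offset=0, physical=[e,B,C,D,E,F,A,H], logical=[e,B,C,D,E,F,A,H]
After op 8 (rotate(-3)): offset=5, physical=[e,B,C,D,E,F,A,H], logical=[F,A,H,e,B,C,D,E]
After op 9 (swap(3, 1)): offset=5, physical=[A,B,C,D,E,F,e,H], logical=[F,e,H,A,B,C,D,E]

Answer: 5 F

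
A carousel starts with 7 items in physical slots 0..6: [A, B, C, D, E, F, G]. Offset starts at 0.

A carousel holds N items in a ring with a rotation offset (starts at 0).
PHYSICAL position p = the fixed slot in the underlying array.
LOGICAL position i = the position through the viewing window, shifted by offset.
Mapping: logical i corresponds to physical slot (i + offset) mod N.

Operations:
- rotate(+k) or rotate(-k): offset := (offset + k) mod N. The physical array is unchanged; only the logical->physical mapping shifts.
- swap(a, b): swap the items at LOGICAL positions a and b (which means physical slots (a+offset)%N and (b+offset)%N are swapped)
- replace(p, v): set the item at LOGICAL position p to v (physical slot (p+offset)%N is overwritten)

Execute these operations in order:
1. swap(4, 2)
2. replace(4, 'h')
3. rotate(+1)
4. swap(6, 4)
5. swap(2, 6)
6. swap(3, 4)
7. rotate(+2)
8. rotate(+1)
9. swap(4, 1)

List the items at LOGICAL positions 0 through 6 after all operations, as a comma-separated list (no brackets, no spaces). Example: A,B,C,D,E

Answer: A,B,G,D,h,E,F

Derivation:
After op 1 (swap(4, 2)): offset=0, physical=[A,B,E,D,C,F,G], logical=[A,B,E,D,C,F,G]
After op 2 (replace(4, 'h')): offset=0, physical=[A,B,E,D,h,F,G], logical=[A,B,E,D,h,F,G]
After op 3 (rotate(+1)): offset=1, physical=[A,B,E,D,h,F,G], logical=[B,E,D,h,F,G,A]
After op 4 (swap(6, 4)): offset=1, physical=[F,B,E,D,h,A,G], logical=[B,E,D,h,A,G,F]
After op 5 (swap(2, 6)): offset=1, physical=[D,B,E,F,h,A,G], logical=[B,E,F,h,A,G,D]
After op 6 (swap(3, 4)): offset=1, physical=[D,B,E,F,A,h,G], logical=[B,E,F,A,h,G,D]
After op 7 (rotate(+2)): offset=3, physical=[D,B,E,F,A,h,G], logical=[F,A,h,G,D,B,E]
After op 8 (rotate(+1)): offset=4, physical=[D,B,E,F,A,h,G], logical=[A,h,G,D,B,E,F]
After op 9 (swap(4, 1)): offset=4, physical=[D,h,E,F,A,B,G], logical=[A,B,G,D,h,E,F]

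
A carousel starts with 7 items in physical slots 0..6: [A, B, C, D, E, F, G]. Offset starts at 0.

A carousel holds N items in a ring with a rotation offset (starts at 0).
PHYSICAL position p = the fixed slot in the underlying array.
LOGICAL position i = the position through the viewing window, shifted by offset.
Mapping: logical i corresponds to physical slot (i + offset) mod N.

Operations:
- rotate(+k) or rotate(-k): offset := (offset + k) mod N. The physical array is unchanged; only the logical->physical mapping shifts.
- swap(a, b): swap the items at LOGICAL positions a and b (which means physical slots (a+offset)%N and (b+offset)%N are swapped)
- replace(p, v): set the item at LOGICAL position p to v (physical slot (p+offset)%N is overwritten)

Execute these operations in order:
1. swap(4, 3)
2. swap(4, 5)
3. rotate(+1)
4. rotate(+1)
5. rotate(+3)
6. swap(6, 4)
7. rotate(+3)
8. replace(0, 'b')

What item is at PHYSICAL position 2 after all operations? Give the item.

Answer: F

Derivation:
After op 1 (swap(4, 3)): offset=0, physical=[A,B,C,E,D,F,G], logical=[A,B,C,E,D,F,G]
After op 2 (swap(4, 5)): offset=0, physical=[A,B,C,E,F,D,G], logical=[A,B,C,E,F,D,G]
After op 3 (rotate(+1)): offset=1, physical=[A,B,C,E,F,D,G], logical=[B,C,E,F,D,G,A]
After op 4 (rotate(+1)): offset=2, physical=[A,B,C,E,F,D,G], logical=[C,E,F,D,G,A,B]
After op 5 (rotate(+3)): offset=5, physical=[A,B,C,E,F,D,G], logical=[D,G,A,B,C,E,F]
After op 6 (swap(6, 4)): offset=5, physical=[A,B,F,E,C,D,G], logical=[D,G,A,B,F,E,C]
After op 7 (rotate(+3)): offset=1, physical=[A,B,F,E,C,D,G], logical=[B,F,E,C,D,G,A]
After op 8 (replace(0, 'b')): offset=1, physical=[A,b,F,E,C,D,G], logical=[b,F,E,C,D,G,A]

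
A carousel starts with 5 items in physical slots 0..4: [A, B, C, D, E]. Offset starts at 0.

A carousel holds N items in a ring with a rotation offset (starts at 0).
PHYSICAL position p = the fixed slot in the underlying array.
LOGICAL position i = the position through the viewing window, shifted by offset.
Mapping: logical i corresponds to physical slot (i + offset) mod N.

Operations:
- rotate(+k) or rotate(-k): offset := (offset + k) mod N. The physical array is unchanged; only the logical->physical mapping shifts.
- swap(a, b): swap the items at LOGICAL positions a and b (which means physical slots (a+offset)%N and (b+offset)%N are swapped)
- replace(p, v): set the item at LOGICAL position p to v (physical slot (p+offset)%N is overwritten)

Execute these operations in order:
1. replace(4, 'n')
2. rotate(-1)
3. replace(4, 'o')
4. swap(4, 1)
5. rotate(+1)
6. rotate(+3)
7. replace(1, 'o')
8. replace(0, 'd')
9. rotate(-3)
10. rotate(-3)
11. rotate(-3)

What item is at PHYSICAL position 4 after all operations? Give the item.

Answer: o

Derivation:
After op 1 (replace(4, 'n')): offset=0, physical=[A,B,C,D,n], logical=[A,B,C,D,n]
After op 2 (rotate(-1)): offset=4, physical=[A,B,C,D,n], logical=[n,A,B,C,D]
After op 3 (replace(4, 'o')): offset=4, physical=[A,B,C,o,n], logical=[n,A,B,C,o]
After op 4 (swap(4, 1)): offset=4, physical=[o,B,C,A,n], logical=[n,o,B,C,A]
After op 5 (rotate(+1)): offset=0, physical=[o,B,C,A,n], logical=[o,B,C,A,n]
After op 6 (rotate(+3)): offset=3, physical=[o,B,C,A,n], logical=[A,n,o,B,C]
After op 7 (replace(1, 'o')): offset=3, physical=[o,B,C,A,o], logical=[A,o,o,B,C]
After op 8 (replace(0, 'd')): offset=3, physical=[o,B,C,d,o], logical=[d,o,o,B,C]
After op 9 (rotate(-3)): offset=0, physical=[o,B,C,d,o], logical=[o,B,C,d,o]
After op 10 (rotate(-3)): offset=2, physical=[o,B,C,d,o], logical=[C,d,o,o,B]
After op 11 (rotate(-3)): offset=4, physical=[o,B,C,d,o], logical=[o,o,B,C,d]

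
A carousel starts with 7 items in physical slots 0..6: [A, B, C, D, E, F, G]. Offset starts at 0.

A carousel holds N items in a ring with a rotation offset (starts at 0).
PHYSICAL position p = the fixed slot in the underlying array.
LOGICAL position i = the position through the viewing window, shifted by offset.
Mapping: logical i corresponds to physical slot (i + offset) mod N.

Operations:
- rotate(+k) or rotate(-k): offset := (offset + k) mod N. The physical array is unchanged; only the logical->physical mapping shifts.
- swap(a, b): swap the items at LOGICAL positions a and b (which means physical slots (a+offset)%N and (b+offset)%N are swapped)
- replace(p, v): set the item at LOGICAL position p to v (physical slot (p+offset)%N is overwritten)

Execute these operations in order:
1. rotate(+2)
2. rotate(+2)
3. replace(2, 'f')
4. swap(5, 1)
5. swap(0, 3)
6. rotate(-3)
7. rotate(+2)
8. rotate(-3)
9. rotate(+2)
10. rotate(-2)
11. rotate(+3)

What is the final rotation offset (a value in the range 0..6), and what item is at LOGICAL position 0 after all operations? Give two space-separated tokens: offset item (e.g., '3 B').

After op 1 (rotate(+2)): offset=2, physical=[A,B,C,D,E,F,G], logical=[C,D,E,F,G,A,B]
After op 2 (rotate(+2)): offset=4, physical=[A,B,C,D,E,F,G], logical=[E,F,G,A,B,C,D]
After op 3 (replace(2, 'f')): offset=4, physical=[A,B,C,D,E,F,f], logical=[E,F,f,A,B,C,D]
After op 4 (swap(5, 1)): offset=4, physical=[A,B,F,D,E,C,f], logical=[E,C,f,A,B,F,D]
After op 5 (swap(0, 3)): offset=4, physical=[E,B,F,D,A,C,f], logical=[A,C,f,E,B,F,D]
After op 6 (rotate(-3)): offset=1, physical=[E,B,F,D,A,C,f], logical=[B,F,D,A,C,f,E]
After op 7 (rotate(+2)): offset=3, physical=[E,B,F,D,A,C,f], logical=[D,A,C,f,E,B,F]
After op 8 (rotate(-3)): offset=0, physical=[E,B,F,D,A,C,f], logical=[E,B,F,D,A,C,f]
After op 9 (rotate(+2)): offset=2, physical=[E,B,F,D,A,C,f], logical=[F,D,A,C,f,E,B]
After op 10 (rotate(-2)): offset=0, physical=[E,B,F,D,A,C,f], logical=[E,B,F,D,A,C,f]
After op 11 (rotate(+3)): offset=3, physical=[E,B,F,D,A,C,f], logical=[D,A,C,f,E,B,F]

Answer: 3 D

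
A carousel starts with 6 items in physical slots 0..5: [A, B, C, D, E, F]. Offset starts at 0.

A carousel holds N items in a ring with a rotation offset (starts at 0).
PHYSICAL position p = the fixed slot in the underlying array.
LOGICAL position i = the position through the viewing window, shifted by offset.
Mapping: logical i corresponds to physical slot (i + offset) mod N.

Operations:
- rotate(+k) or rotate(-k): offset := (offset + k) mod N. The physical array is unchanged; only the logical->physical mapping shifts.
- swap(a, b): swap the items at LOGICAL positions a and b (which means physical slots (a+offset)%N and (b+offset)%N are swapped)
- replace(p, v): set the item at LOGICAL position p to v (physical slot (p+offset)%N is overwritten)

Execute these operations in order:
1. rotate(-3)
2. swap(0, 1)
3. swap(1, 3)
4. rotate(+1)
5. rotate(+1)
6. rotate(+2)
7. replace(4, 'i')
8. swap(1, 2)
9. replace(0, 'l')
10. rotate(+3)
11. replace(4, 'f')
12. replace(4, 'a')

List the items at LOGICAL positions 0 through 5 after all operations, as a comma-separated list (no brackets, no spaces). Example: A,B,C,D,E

Answer: A,i,D,l,a,C

Derivation:
After op 1 (rotate(-3)): offset=3, physical=[A,B,C,D,E,F], logical=[D,E,F,A,B,C]
After op 2 (swap(0, 1)): offset=3, physical=[A,B,C,E,D,F], logical=[E,D,F,A,B,C]
After op 3 (swap(1, 3)): offset=3, physical=[D,B,C,E,A,F], logical=[E,A,F,D,B,C]
After op 4 (rotate(+1)): offset=4, physical=[D,B,C,E,A,F], logical=[A,F,D,B,C,E]
After op 5 (rotate(+1)): offset=5, physical=[D,B,C,E,A,F], logical=[F,D,B,C,E,A]
After op 6 (rotate(+2)): offset=1, physical=[D,B,C,E,A,F], logical=[B,C,E,A,F,D]
After op 7 (replace(4, 'i')): offset=1, physical=[D,B,C,E,A,i], logical=[B,C,E,A,i,D]
After op 8 (swap(1, 2)): offset=1, physical=[D,B,E,C,A,i], logical=[B,E,C,A,i,D]
After op 9 (replace(0, 'l')): offset=1, physical=[D,l,E,C,A,i], logical=[l,E,C,A,i,D]
After op 10 (rotate(+3)): offset=4, physical=[D,l,E,C,A,i], logical=[A,i,D,l,E,C]
After op 11 (replace(4, 'f')): offset=4, physical=[D,l,f,C,A,i], logical=[A,i,D,l,f,C]
After op 12 (replace(4, 'a')): offset=4, physical=[D,l,a,C,A,i], logical=[A,i,D,l,a,C]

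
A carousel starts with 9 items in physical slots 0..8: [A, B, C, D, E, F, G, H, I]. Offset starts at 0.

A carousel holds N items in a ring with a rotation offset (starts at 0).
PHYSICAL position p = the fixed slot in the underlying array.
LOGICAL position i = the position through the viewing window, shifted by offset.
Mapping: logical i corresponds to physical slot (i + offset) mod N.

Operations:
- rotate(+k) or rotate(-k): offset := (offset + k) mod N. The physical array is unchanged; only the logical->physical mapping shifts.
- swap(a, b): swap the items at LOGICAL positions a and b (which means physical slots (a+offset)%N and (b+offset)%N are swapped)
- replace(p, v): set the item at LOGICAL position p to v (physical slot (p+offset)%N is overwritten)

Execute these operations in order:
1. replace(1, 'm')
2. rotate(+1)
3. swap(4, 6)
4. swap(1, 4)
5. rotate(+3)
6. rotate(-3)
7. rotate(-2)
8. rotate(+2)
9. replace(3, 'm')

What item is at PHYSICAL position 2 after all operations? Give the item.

Answer: H

Derivation:
After op 1 (replace(1, 'm')): offset=0, physical=[A,m,C,D,E,F,G,H,I], logical=[A,m,C,D,E,F,G,H,I]
After op 2 (rotate(+1)): offset=1, physical=[A,m,C,D,E,F,G,H,I], logical=[m,C,D,E,F,G,H,I,A]
After op 3 (swap(4, 6)): offset=1, physical=[A,m,C,D,E,H,G,F,I], logical=[m,C,D,E,H,G,F,I,A]
After op 4 (swap(1, 4)): offset=1, physical=[A,m,H,D,E,C,G,F,I], logical=[m,H,D,E,C,G,F,I,A]
After op 5 (rotate(+3)): offset=4, physical=[A,m,H,D,E,C,G,F,I], logical=[E,C,G,F,I,A,m,H,D]
After op 6 (rotate(-3)): offset=1, physical=[A,m,H,D,E,C,G,F,I], logical=[m,H,D,E,C,G,F,I,A]
After op 7 (rotate(-2)): offset=8, physical=[A,m,H,D,E,C,G,F,I], logical=[I,A,m,H,D,E,C,G,F]
After op 8 (rotate(+2)): offset=1, physical=[A,m,H,D,E,C,G,F,I], logical=[m,H,D,E,C,G,F,I,A]
After op 9 (replace(3, 'm')): offset=1, physical=[A,m,H,D,m,C,G,F,I], logical=[m,H,D,m,C,G,F,I,A]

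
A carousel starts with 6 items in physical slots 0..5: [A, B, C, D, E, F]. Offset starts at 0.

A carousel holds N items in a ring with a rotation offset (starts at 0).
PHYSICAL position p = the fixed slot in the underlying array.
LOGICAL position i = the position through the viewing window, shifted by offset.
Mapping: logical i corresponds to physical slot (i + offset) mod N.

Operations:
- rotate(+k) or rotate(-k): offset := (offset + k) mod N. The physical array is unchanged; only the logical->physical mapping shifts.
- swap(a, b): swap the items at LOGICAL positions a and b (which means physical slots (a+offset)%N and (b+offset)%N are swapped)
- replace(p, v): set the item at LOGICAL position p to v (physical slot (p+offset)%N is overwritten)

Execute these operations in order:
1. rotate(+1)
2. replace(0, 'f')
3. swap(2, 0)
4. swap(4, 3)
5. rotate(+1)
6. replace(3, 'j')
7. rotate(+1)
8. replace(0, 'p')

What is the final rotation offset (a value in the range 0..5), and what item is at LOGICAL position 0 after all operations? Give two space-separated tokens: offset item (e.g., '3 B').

Answer: 3 p

Derivation:
After op 1 (rotate(+1)): offset=1, physical=[A,B,C,D,E,F], logical=[B,C,D,E,F,A]
After op 2 (replace(0, 'f')): offset=1, physical=[A,f,C,D,E,F], logical=[f,C,D,E,F,A]
After op 3 (swap(2, 0)): offset=1, physical=[A,D,C,f,E,F], logical=[D,C,f,E,F,A]
After op 4 (swap(4, 3)): offset=1, physical=[A,D,C,f,F,E], logical=[D,C,f,F,E,A]
After op 5 (rotate(+1)): offset=2, physical=[A,D,C,f,F,E], logical=[C,f,F,E,A,D]
After op 6 (replace(3, 'j')): offset=2, physical=[A,D,C,f,F,j], logical=[C,f,F,j,A,D]
After op 7 (rotate(+1)): offset=3, physical=[A,D,C,f,F,j], logical=[f,F,j,A,D,C]
After op 8 (replace(0, 'p')): offset=3, physical=[A,D,C,p,F,j], logical=[p,F,j,A,D,C]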